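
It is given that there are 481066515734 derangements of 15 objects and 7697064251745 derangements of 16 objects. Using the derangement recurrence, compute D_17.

130850092279664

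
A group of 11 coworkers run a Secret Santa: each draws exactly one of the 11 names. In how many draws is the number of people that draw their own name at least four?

# with exactly i fixed is C(11,i)·!(11-i); sum over i=4..11:
  i=4: C(11,4)·!7 = 330·1854 = 611820
  i=5: C(11,5)·!6 = 462·265 = 122430
  i=6: C(11,6)·!5 = 462·44 = 20328
  i=7: C(11,7)·!4 = 330·9 = 2970
  i=8: C(11,8)·!3 = 165·2 = 330
  i=9: C(11,9)·!2 = 55·1 = 55
  i=10: C(11,10)·!1 = 11·0 = 0
  i=11: C(11,11)·!0 = 1·1 = 1
Total = 757934.

757934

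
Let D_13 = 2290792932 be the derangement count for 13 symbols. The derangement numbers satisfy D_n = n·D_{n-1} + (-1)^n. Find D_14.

32071101049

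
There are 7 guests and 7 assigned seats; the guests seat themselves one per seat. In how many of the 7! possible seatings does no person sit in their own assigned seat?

1854

Recurrence: !7 = 6·(!6 + !5).
!7 = 6·(265 + 44) = 6·309 = 1854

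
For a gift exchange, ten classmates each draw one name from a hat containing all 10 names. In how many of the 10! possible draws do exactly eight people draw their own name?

45

Pick the 8 fixed positions: C(10,8) = 45 ways.
The remaining 2 must be deranged: !2 = 1.
Total: 45 × 1 = 45.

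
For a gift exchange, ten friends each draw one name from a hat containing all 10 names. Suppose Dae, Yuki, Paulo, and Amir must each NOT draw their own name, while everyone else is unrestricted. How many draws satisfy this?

2399760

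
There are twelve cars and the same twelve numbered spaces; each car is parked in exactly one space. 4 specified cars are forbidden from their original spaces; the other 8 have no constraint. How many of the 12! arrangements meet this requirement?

Let A_j be the event that the j-th constrained one is fixed. By inclusion-exclusion over the 4 events:
Σ_{j=0}^{4} (-1)^j C(4,j)(12-j)!
= C(4,0)·12! - C(4,1)·11! + C(4,2)·10! - C(4,3)·9! + C(4,4)·8!
= 479001600 - 159667200 + 21772800 - 1451520 + 40320
= 339696000

339696000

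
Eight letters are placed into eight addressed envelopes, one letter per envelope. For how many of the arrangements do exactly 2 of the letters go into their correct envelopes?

Choose which 2 of the 8 are fixed: C(8,2) = 28.
The remaining 6 must be deranged: !6 = 265.
Total: 28 × 265 = 7420.

7420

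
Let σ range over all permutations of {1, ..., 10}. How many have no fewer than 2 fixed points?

# with exactly i fixed is C(10,i)·!(10-i); sum over i=2..10:
  i=2: C(10,2)·!8 = 45·14833 = 667485
  i=3: C(10,3)·!7 = 120·1854 = 222480
  i=4: C(10,4)·!6 = 210·265 = 55650
  i=5: C(10,5)·!5 = 252·44 = 11088
  i=6: C(10,6)·!4 = 210·9 = 1890
  i=7: C(10,7)·!3 = 120·2 = 240
  i=8: C(10,8)·!2 = 45·1 = 45
  i=9: C(10,9)·!1 = 10·0 = 0
  i=10: C(10,10)·!0 = 1·1 = 1
Total = 958879.

958879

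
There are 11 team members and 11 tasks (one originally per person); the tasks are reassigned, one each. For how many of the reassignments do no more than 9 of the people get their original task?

Sum C(11,i)·!(11-i) for i = 0..9:
  i=0: C(11,0)·!11 = 1·14684570 = 14684570
  i=1: C(11,1)·!10 = 11·1334961 = 14684571
  i=2: C(11,2)·!9 = 55·133496 = 7342280
  i=3: C(11,3)·!8 = 165·14833 = 2447445
  i=4: C(11,4)·!7 = 330·1854 = 611820
  i=5: C(11,5)·!6 = 462·265 = 122430
  i=6: C(11,6)·!5 = 462·44 = 20328
  i=7: C(11,7)·!4 = 330·9 = 2970
  i=8: C(11,8)·!3 = 165·2 = 330
  i=9: C(11,9)·!2 = 55·1 = 55
Total = 39916799.

39916799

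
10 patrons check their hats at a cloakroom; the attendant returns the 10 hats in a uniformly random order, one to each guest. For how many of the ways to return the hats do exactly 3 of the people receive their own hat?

222480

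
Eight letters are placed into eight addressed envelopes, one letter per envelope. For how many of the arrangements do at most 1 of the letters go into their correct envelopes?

Sum C(8,i)·!(8-i) for i = 0..1:
  i=0: C(8,0)·!8 = 1·14833 = 14833
  i=1: C(8,1)·!7 = 8·1854 = 14832
Total = 29665.

29665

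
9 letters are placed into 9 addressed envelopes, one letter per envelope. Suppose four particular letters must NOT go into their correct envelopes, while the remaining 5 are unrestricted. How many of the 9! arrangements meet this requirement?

229080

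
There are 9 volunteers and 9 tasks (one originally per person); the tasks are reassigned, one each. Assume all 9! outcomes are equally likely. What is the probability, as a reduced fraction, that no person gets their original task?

16687/45360

Favorable outcomes: !9 = 133496.
Total outcomes: 9! = 362880.
Probability = 133496/362880 = 16687/45360.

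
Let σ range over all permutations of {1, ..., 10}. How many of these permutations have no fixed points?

1334961

Use !n = (n-1)(!(n-1) + !(n-2)).
!10 = 9·(133496 + 14833) = 9·148329 = 1334961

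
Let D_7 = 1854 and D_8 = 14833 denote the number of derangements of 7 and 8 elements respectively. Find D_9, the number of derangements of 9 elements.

133496

D_9 = (9-1)·(D_8 + D_7) = 8·(14833 + 1854) = 8·16687 = 133496.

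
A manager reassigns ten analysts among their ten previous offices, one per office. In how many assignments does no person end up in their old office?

Use !n = n·!(n-1) + (-1)^n.
!10 = 10·133496 + 1 = 1334961

1334961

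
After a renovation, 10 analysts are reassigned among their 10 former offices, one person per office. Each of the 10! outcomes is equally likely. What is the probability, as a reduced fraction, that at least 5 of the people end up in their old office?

829/226800

Favorable outcomes: Σ_{i≥5} C(10,i)·!(10-i) = 252·44 + 210·9 + 120·2 + 45·1 + 10·0 + 1·1 = 13264.
Total outcomes: 10! = 3628800.
Probability = 13264/3628800 = 829/226800.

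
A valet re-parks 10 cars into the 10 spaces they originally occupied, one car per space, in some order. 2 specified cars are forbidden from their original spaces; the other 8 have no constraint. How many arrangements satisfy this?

2943360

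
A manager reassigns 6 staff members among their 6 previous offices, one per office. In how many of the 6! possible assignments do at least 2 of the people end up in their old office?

# with exactly i fixed is C(6,i)·!(6-i); sum over i=2..6:
  i=2: C(6,2)·!4 = 15·9 = 135
  i=3: C(6,3)·!3 = 20·2 = 40
  i=4: C(6,4)·!2 = 15·1 = 15
  i=5: C(6,5)·!1 = 6·0 = 0
  i=6: C(6,6)·!0 = 1·1 = 1
Total = 191.

191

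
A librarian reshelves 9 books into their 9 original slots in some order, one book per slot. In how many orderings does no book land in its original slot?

133496

!9 = 9! · Σ_{k=0}^{9} (-1)^k/k!
= 9! - 9!/1! + 9!/2! - 9!/3! + 9!/4! - 9!/5! + 9!/6! - 9!/7! + 9!/8! - 9!/9!
= 362880 - 362880 + 181440 - 60480 + 15120 - 3024 + 504 - 72 + 9 - 1
= 133496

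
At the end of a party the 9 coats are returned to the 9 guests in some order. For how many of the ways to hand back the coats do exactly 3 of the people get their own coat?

22260

Choose which 3 of the 9 are fixed: C(9,3) = 84.
The remaining 6 must be deranged: !6 = 265.
Total: 84 × 265 = 22260.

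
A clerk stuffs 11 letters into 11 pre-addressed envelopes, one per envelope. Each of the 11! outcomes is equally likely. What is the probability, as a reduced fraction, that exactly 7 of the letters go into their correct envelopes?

1/13440

Favorable outcomes: C(11,7)·!4 = 330·9 = 2970.
Total outcomes: 11! = 39916800.
Probability = 2970/39916800 = 1/13440.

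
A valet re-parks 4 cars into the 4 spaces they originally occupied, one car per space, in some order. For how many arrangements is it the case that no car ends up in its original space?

9

The subfactorial !4 = [4!/e] (nearest integer).
4! = 24, and 24/e ≈ 8.83, so !4 = 9.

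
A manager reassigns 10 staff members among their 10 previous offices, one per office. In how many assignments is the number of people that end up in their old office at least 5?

13264

# with exactly i fixed is C(10,i)·!(10-i); sum over i=5..10:
  i=5: C(10,5)·!5 = 252·44 = 11088
  i=6: C(10,6)·!4 = 210·9 = 1890
  i=7: C(10,7)·!3 = 120·2 = 240
  i=8: C(10,8)·!2 = 45·1 = 45
  i=9: C(10,9)·!1 = 10·0 = 0
  i=10: C(10,10)·!0 = 1·1 = 1
Total = 13264.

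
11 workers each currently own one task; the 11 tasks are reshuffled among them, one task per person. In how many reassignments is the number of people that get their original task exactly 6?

20328

Choose which 6 of the 11 are fixed: C(11,6) = 462.
The other 5 form a derangement: !5 = 44.
Total: 462 × 44 = 20328.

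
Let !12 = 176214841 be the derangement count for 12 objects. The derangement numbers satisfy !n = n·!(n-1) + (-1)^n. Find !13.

2290792932

!13 = 13·176214841 - 1 = 2290792932.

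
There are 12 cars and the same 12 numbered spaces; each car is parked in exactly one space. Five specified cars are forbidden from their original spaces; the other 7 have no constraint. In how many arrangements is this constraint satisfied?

Let A_j be the event that the j-th constrained one is fixed. By inclusion-exclusion over the 5 events:
Σ_{j=0}^{5} (-1)^j C(5,j)(12-j)!
= C(5,0)·12! - C(5,1)·11! + C(5,2)·10! - C(5,3)·9! + C(5,4)·8! - C(5,5)·7!
= 479001600 - 199584000 + 36288000 - 3628800 + 201600 - 5040
= 312273360

312273360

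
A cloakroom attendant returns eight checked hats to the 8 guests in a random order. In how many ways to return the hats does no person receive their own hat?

14833

Use !n = n·!(n-1) + (-1)^n.
!8 = 8·1854 + 1 = 14833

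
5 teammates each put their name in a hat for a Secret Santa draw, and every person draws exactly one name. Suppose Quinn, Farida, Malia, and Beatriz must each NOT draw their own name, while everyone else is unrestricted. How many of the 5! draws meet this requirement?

Let A_j be the event that the j-th constrained one is fixed. By inclusion-exclusion over the 4 events:
Σ_{j=0}^{4} (-1)^j C(4,j)(5-j)!
= C(4,0)·5! - C(4,1)·4! + C(4,2)·3! - C(4,3)·2! + C(4,4)·1!
= 120 - 96 + 36 - 8 + 1
= 53

53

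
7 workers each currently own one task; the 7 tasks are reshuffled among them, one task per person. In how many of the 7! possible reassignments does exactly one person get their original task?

1855

Pick the single fixed position: C(7,1) = 7 ways.
The other 6 form a derangement: !6 = 265.
Total: 7 × 265 = 1855.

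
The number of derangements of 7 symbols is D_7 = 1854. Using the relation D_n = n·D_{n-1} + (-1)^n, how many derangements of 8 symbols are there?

14833

D_8 = 8·1854 + 1 = 14833.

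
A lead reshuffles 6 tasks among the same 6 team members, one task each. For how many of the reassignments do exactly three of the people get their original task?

40

Choose which 3 of the 6 are fixed: C(6,3) = 20.
The remaining 3 must be deranged: !3 = 2.
Total: 20 × 2 = 40.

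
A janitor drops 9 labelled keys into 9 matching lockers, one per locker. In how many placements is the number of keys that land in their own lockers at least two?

# with exactly i fixed is C(9,i)·!(9-i); sum over i=2..9:
  i=2: C(9,2)·!7 = 36·1854 = 66744
  i=3: C(9,3)·!6 = 84·265 = 22260
  i=4: C(9,4)·!5 = 126·44 = 5544
  i=5: C(9,5)·!4 = 126·9 = 1134
  i=6: C(9,6)·!3 = 84·2 = 168
  i=7: C(9,7)·!2 = 36·1 = 36
  i=8: C(9,8)·!1 = 9·0 = 0
  i=9: C(9,9)·!0 = 1·1 = 1
Total = 95887.

95887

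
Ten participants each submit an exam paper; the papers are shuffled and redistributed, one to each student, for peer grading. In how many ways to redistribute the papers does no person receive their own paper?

Recurrence: !10 = 10·!9 + (-1)^10.
!10 = 10·133496 + 1 = 1334961

1334961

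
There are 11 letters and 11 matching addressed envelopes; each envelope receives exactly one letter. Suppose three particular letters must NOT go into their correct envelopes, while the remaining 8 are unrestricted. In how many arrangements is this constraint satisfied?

30078720

Inclusion-exclusion on the 3 forbidden self-matches:
Σ_{j=0}^{3} (-1)^j C(3,j)(11-j)!
= C(3,0)·11! - C(3,1)·10! + C(3,2)·9! - C(3,3)·8!
= 39916800 - 10886400 + 1088640 - 40320
= 30078720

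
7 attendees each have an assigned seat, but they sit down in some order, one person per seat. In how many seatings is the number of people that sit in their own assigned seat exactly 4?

70

Choose which 4 of the 7 are fixed: C(7,4) = 35.
The remaining 3 must be deranged: !3 = 2.
Total: 35 × 2 = 70.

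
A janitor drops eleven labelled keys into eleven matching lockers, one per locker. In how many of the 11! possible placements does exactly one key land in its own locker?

14684571

Choose which one of the 11 is fixed: C(11,1) = 11.
The other 10 form a derangement: !10 = 1334961.
Total: 11 × 1334961 = 14684571.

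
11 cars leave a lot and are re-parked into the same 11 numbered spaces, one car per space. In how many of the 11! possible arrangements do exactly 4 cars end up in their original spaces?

611820

Pick the 4 fixed positions: C(11,4) = 330 ways.
The other 7 form a derangement: !7 = 1854.
Total: 330 × 1854 = 611820.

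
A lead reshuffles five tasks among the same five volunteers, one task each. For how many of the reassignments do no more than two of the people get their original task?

109

# with exactly i fixed is C(5,i)·!(5-i); sum over i=0..2:
  i=0: C(5,0)·!5 = 1·44 = 44
  i=1: C(5,1)·!4 = 5·9 = 45
  i=2: C(5,2)·!3 = 10·2 = 20
Total = 109.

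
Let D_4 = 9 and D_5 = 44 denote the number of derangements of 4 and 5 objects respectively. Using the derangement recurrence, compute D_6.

265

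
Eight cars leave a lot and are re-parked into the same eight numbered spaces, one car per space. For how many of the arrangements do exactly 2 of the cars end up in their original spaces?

7420

Choose which 2 of the 8 are fixed: C(8,2) = 28.
The remaining 6 must be deranged: !6 = 265.
Total: 28 × 265 = 7420.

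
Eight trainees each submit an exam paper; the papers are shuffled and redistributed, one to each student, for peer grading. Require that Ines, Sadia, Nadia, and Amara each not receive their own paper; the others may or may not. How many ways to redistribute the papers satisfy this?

Let A_j be the event that the j-th constrained one is fixed. By inclusion-exclusion over the 4 events:
Σ_{j=0}^{4} (-1)^j C(4,j)(8-j)!
= C(4,0)·8! - C(4,1)·7! + C(4,2)·6! - C(4,3)·5! + C(4,4)·4!
= 40320 - 20160 + 4320 - 480 + 24
= 24024

24024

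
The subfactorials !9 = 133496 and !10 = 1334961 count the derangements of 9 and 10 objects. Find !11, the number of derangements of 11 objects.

14684570

!11 = (11-1)·(!10 + !9) = 10·(1334961 + 133496) = 10·1468457 = 14684570.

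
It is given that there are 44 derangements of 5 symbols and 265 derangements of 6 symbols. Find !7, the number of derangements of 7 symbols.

!7 = (7-1)·(!6 + !5) = 6·(265 + 44) = 6·309 = 1854.

1854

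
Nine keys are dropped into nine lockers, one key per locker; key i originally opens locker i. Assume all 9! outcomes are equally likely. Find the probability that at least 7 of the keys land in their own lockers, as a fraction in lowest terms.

37/362880

Favorable outcomes: Σ_{i≥7} C(9,i)·!(9-i) = 36·1 + 9·0 + 1·1 = 37.
Total outcomes: 9! = 362880.
Probability = 37/362880 = 37/362880.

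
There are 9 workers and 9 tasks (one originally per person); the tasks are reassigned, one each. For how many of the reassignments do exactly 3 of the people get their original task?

22260

Pick the 3 fixed positions: C(9,3) = 84 ways.
The other 6 form a derangement: !6 = 265.
Total: 84 × 265 = 22260.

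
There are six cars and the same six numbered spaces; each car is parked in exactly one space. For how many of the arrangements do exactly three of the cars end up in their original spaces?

Pick the 3 fixed positions: C(6,3) = 20 ways.
The other 3 form a derangement: !3 = 2.
Total: 20 × 2 = 40.

40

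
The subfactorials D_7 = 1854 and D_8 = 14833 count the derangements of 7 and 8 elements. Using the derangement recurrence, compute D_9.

D_9 = (9-1)·(D_8 + D_7) = 8·(14833 + 1854) = 8·16687 = 133496.

133496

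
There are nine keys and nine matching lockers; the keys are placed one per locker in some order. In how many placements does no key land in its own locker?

The number of derangements of 9 is !9 = Σ_{k=0}^{9} (-1)^k·9!/k!
= 9! - 9!/1! + 9!/2! - 9!/3! + 9!/4! - 9!/5! + 9!/6! - 9!/7! + 9!/8! - 9!/9!
= 362880 - 362880 + 181440 - 60480 + 15120 - 3024 + 504 - 72 + 9 - 1
= 133496

133496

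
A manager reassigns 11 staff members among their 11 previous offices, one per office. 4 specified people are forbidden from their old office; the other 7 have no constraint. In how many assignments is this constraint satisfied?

27422640

Let A_j be the event that the j-th constrained one is fixed. By inclusion-exclusion over the 4 events:
Σ_{j=0}^{4} (-1)^j C(4,j)(11-j)!
= C(4,0)·11! - C(4,1)·10! + C(4,2)·9! - C(4,3)·8! + C(4,4)·7!
= 39916800 - 14515200 + 2177280 - 161280 + 5040
= 27422640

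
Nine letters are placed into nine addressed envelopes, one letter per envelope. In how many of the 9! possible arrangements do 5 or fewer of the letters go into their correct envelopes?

# with exactly i fixed is C(9,i)·!(9-i); sum over i=0..5:
  i=0: C(9,0)·!9 = 1·133496 = 133496
  i=1: C(9,1)·!8 = 9·14833 = 133497
  i=2: C(9,2)·!7 = 36·1854 = 66744
  i=3: C(9,3)·!6 = 84·265 = 22260
  i=4: C(9,4)·!5 = 126·44 = 5544
  i=5: C(9,5)·!4 = 126·9 = 1134
Total = 362675.

362675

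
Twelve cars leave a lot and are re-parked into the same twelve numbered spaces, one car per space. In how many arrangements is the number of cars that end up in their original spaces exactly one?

176214840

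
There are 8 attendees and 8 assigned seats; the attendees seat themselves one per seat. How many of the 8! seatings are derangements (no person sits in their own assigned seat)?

Use !n = (n-1)(!(n-1) + !(n-2)).
!8 = 7·(1854 + 265) = 7·2119 = 14833

14833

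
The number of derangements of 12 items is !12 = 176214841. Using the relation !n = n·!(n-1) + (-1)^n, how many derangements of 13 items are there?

2290792932

!13 = 13·176214841 - 1 = 2290792932.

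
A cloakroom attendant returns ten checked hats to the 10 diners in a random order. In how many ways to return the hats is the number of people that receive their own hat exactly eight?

Pick the 8 fixed positions: C(10,8) = 45 ways.
The other 2 form a derangement: !2 = 1.
Total: 45 × 1 = 45.

45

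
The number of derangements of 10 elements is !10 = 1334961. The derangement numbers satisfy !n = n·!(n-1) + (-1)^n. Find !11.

14684570

!11 = 11·1334961 - 1 = 14684570.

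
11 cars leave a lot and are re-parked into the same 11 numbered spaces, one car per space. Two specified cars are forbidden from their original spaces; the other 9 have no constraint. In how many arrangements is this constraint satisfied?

Inclusion-exclusion on the 2 forbidden self-matches:
Σ_{j=0}^{2} (-1)^j C(2,j)(11-j)!
= C(2,0)·11! - C(2,1)·10! + C(2,2)·9!
= 39916800 - 7257600 + 362880
= 33022080

33022080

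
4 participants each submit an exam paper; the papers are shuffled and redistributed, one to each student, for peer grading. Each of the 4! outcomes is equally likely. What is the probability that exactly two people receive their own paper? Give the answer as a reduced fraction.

1/4

Favorable outcomes: C(4,2)·!2 = 6·1 = 6.
Total outcomes: 4! = 24.
Probability = 6/24 = 1/4.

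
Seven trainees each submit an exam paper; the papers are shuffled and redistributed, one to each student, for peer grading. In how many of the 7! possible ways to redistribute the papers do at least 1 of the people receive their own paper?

Sum C(7,i)·!(7-i) for i = 1..7:
  i=1: C(7,1)·!6 = 7·265 = 1855
  i=2: C(7,2)·!5 = 21·44 = 924
  i=3: C(7,3)·!4 = 35·9 = 315
  i=4: C(7,4)·!3 = 35·2 = 70
  i=5: C(7,5)·!2 = 21·1 = 21
  i=6: C(7,6)·!1 = 7·0 = 0
  i=7: C(7,7)·!0 = 1·1 = 1
Total = 3186.

3186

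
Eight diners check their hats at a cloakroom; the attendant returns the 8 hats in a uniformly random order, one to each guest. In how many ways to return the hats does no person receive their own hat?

14833

Use !n = n·!(n-1) + (-1)^n.
!8 = 8·1854 + 1 = 14833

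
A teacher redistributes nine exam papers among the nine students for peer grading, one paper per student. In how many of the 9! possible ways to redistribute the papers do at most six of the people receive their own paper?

362843

# with exactly i fixed is C(9,i)·!(9-i); sum over i=0..6:
  i=0: C(9,0)·!9 = 1·133496 = 133496
  i=1: C(9,1)·!8 = 9·14833 = 133497
  i=2: C(9,2)·!7 = 36·1854 = 66744
  i=3: C(9,3)·!6 = 84·265 = 22260
  i=4: C(9,4)·!5 = 126·44 = 5544
  i=5: C(9,5)·!4 = 126·9 = 1134
  i=6: C(9,6)·!3 = 84·2 = 168
Total = 362843.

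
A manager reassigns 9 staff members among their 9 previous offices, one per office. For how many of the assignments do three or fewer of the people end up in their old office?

355997

# with exactly i fixed is C(9,i)·!(9-i); sum over i=0..3:
  i=0: C(9,0)·!9 = 1·133496 = 133496
  i=1: C(9,1)·!8 = 9·14833 = 133497
  i=2: C(9,2)·!7 = 36·1854 = 66744
  i=3: C(9,3)·!6 = 84·265 = 22260
Total = 355997.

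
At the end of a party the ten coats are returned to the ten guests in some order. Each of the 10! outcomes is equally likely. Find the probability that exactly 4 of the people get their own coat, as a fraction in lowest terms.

Favorable outcomes: C(10,4)·!6 = 210·265 = 55650.
Total outcomes: 10! = 3628800.
Probability = 55650/3628800 = 53/3456.

53/3456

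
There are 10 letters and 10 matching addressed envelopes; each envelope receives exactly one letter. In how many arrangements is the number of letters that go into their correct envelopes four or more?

68914

# with exactly i fixed is C(10,i)·!(10-i); sum over i=4..10:
  i=4: C(10,4)·!6 = 210·265 = 55650
  i=5: C(10,5)·!5 = 252·44 = 11088
  i=6: C(10,6)·!4 = 210·9 = 1890
  i=7: C(10,7)·!3 = 120·2 = 240
  i=8: C(10,8)·!2 = 45·1 = 45
  i=9: C(10,9)·!1 = 10·0 = 0
  i=10: C(10,10)·!0 = 1·1 = 1
Total = 68914.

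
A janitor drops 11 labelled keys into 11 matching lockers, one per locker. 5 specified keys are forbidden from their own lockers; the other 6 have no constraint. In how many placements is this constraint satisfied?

25022880

Inclusion-exclusion on the 5 forbidden self-matches:
Σ_{j=0}^{5} (-1)^j C(5,j)(11-j)!
= C(5,0)·11! - C(5,1)·10! + C(5,2)·9! - C(5,3)·8! + C(5,4)·7! - C(5,5)·6!
= 39916800 - 18144000 + 3628800 - 403200 + 25200 - 720
= 25022880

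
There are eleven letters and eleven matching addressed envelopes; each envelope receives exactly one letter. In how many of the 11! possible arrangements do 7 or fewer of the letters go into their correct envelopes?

Sum C(11,i)·!(11-i) for i = 0..7:
  i=0: C(11,0)·!11 = 1·14684570 = 14684570
  i=1: C(11,1)·!10 = 11·1334961 = 14684571
  i=2: C(11,2)·!9 = 55·133496 = 7342280
  i=3: C(11,3)·!8 = 165·14833 = 2447445
  i=4: C(11,4)·!7 = 330·1854 = 611820
  i=5: C(11,5)·!6 = 462·265 = 122430
  i=6: C(11,6)·!5 = 462·44 = 20328
  i=7: C(11,7)·!4 = 330·9 = 2970
Total = 39916414.

39916414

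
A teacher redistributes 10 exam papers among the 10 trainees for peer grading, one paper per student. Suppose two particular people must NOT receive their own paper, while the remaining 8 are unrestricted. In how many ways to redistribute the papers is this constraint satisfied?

2943360

Inclusion-exclusion on the 2 forbidden self-matches:
Σ_{j=0}^{2} (-1)^j C(2,j)(10-j)!
= C(2,0)·10! - C(2,1)·9! + C(2,2)·8!
= 3628800 - 725760 + 40320
= 2943360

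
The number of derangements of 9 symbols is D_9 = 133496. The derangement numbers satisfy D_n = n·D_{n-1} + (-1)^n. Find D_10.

1334961

D_10 = 10·133496 + 1 = 1334961.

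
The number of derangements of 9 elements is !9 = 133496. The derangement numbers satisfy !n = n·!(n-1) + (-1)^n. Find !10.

1334961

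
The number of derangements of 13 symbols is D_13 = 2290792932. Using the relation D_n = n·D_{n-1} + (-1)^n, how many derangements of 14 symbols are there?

D_14 = 14·2290792932 + 1 = 32071101049.

32071101049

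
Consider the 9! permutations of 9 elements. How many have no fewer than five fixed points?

1339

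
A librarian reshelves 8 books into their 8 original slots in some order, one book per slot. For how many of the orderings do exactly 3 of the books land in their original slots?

2464

Pick the 3 fixed positions: C(8,3) = 56 ways.
The other 5 form a derangement: !5 = 44.
Total: 56 × 44 = 2464.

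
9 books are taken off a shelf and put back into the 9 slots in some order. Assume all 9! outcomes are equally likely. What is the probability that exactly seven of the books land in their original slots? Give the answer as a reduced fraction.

1/10080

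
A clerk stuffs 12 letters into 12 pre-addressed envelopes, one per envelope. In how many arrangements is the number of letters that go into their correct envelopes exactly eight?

Pick the 8 fixed positions: C(12,8) = 495 ways.
The other 4 form a derangement: !4 = 9.
Total: 495 × 9 = 4455.

4455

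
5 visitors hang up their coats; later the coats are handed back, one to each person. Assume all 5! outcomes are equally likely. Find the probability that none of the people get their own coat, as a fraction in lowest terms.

11/30

Favorable outcomes: !5 = 44.
Total outcomes: 5! = 120.
Probability = 44/120 = 11/30.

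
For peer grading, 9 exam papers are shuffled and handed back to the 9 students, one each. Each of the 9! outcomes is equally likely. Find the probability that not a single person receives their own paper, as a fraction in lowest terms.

Favorable outcomes: !9 = 133496.
Total outcomes: 9! = 362880.
Probability = 133496/362880 = 16687/45360.

16687/45360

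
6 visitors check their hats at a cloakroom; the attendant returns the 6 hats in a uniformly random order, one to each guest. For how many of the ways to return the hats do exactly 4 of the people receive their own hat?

15

Pick the 4 fixed positions: C(6,4) = 15 ways.
The remaining 2 must be deranged: !2 = 1.
Total: 15 × 1 = 15.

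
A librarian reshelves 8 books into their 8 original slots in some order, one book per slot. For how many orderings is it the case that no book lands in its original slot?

The subfactorial !8 = [8!/e] (nearest integer).
8! = 40320, and 40320/e ≈ 14832.90, so !8 = 14833.

14833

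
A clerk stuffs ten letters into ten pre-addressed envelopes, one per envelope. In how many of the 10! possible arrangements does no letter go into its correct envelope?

1334961

By inclusion-exclusion, !10 = Σ (-1)^k · 10!/k! for k=0..10
= 10! - 10!/1! + 10!/2! - 10!/3! + 10!/4! - 10!/5! + 10!/6! - 10!/7! + 10!/8! - 10!/9! + 10!/10!
= 3628800 - 3628800 + 1814400 - 604800 + 151200 - 30240 + 5040 - 720 + 90 - 10 + 1
= 1334961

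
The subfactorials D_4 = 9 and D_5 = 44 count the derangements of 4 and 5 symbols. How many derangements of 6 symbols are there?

265

D_6 = (6-1)·(D_5 + D_4) = 5·(44 + 9) = 5·53 = 265.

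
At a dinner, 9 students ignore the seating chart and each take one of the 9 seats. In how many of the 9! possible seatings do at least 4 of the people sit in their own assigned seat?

6883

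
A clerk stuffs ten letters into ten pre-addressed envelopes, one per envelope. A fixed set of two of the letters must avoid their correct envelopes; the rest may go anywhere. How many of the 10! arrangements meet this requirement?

2943360

Let A_j be the event that the j-th constrained one is fixed. By inclusion-exclusion over the 2 events:
Σ_{j=0}^{2} (-1)^j C(2,j)(10-j)!
= C(2,0)·10! - C(2,1)·9! + C(2,2)·8!
= 3628800 - 725760 + 40320
= 2943360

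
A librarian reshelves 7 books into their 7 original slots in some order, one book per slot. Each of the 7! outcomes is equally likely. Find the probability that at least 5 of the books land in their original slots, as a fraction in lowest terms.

11/2520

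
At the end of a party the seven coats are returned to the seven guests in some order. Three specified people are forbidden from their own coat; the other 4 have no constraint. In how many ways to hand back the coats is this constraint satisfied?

3216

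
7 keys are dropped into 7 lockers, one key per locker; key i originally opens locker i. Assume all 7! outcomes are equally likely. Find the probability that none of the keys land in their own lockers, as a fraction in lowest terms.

103/280

Favorable outcomes: !7 = 1854.
Total outcomes: 7! = 5040.
Probability = 1854/5040 = 103/280.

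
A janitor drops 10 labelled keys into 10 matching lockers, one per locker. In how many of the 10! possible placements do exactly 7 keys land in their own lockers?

Pick the 7 fixed positions: C(10,7) = 120 ways.
The other 3 form a derangement: !3 = 2.
Total: 120 × 2 = 240.

240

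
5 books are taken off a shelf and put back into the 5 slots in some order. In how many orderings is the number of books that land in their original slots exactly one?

45

Pick the single fixed position: C(5,1) = 5 ways.
The other 4 form a derangement: !4 = 9.
Total: 5 × 9 = 45.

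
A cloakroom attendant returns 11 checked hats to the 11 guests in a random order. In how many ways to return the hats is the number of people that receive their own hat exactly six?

20328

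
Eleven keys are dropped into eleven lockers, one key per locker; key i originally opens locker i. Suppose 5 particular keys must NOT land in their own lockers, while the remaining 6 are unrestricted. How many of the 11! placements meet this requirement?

25022880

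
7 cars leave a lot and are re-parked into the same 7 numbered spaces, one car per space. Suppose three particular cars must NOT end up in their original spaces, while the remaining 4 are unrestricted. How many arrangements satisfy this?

3216

Inclusion-exclusion on the 3 forbidden self-matches:
Σ_{j=0}^{3} (-1)^j C(3,j)(7-j)!
= C(3,0)·7! - C(3,1)·6! + C(3,2)·5! - C(3,3)·4!
= 5040 - 2160 + 360 - 24
= 3216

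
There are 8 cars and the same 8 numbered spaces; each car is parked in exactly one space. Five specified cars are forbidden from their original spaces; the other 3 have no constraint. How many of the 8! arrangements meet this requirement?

21234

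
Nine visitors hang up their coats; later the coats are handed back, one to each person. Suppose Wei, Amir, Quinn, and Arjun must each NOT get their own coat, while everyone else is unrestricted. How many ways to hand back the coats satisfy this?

Let A_j be the event that the j-th constrained one is fixed. By inclusion-exclusion over the 4 events:
Σ_{j=0}^{4} (-1)^j C(4,j)(9-j)!
= C(4,0)·9! - C(4,1)·8! + C(4,2)·7! - C(4,3)·6! + C(4,4)·5!
= 362880 - 161280 + 30240 - 2880 + 120
= 229080

229080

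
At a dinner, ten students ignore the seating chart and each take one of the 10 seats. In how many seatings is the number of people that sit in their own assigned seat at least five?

# with exactly i fixed is C(10,i)·!(10-i); sum over i=5..10:
  i=5: C(10,5)·!5 = 252·44 = 11088
  i=6: C(10,6)·!4 = 210·9 = 1890
  i=7: C(10,7)·!3 = 120·2 = 240
  i=8: C(10,8)·!2 = 45·1 = 45
  i=9: C(10,9)·!1 = 10·0 = 0
  i=10: C(10,10)·!0 = 1·1 = 1
Total = 13264.

13264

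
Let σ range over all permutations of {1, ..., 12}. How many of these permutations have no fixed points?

176214841

Recurrence: !12 = 11·(!11 + !10).
!12 = 11·(14684570 + 1334961) = 11·16019531 = 176214841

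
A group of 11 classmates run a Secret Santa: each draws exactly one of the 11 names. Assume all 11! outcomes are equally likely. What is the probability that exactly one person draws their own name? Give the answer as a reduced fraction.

Favorable outcomes: C(11,1)·!10 = 11·1334961 = 14684571.
Total outcomes: 11! = 39916800.
Probability = 14684571/39916800 = 16481/44800.

16481/44800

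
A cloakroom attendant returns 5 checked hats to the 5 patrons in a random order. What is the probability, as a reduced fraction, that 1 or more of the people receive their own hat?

19/30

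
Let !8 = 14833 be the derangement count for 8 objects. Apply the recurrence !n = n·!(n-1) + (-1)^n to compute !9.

133496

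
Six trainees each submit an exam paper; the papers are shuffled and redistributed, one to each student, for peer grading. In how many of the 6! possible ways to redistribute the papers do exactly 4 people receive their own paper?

15

Choose which 4 of the 6 are fixed: C(6,4) = 15.
The other 2 form a derangement: !2 = 1.
Total: 15 × 1 = 15.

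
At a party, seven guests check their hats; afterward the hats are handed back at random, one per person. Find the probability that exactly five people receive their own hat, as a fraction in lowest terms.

1/240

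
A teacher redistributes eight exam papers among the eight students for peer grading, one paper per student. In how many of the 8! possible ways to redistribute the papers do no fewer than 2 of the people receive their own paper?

# with exactly i fixed is C(8,i)·!(8-i); sum over i=2..8:
  i=2: C(8,2)·!6 = 28·265 = 7420
  i=3: C(8,3)·!5 = 56·44 = 2464
  i=4: C(8,4)·!4 = 70·9 = 630
  i=5: C(8,5)·!3 = 56·2 = 112
  i=6: C(8,6)·!2 = 28·1 = 28
  i=7: C(8,7)·!1 = 8·0 = 0
  i=8: C(8,8)·!0 = 1·1 = 1
Total = 10655.

10655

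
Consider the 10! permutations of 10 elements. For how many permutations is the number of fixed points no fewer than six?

2176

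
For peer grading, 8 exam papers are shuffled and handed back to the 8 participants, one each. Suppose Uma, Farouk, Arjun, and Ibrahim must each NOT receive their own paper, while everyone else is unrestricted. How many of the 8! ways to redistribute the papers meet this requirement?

24024

Inclusion-exclusion on the 4 forbidden self-matches:
Σ_{j=0}^{4} (-1)^j C(4,j)(8-j)!
= C(4,0)·8! - C(4,1)·7! + C(4,2)·6! - C(4,3)·5! + C(4,4)·4!
= 40320 - 20160 + 4320 - 480 + 24
= 24024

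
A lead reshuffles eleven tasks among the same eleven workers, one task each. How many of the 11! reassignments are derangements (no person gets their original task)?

14684570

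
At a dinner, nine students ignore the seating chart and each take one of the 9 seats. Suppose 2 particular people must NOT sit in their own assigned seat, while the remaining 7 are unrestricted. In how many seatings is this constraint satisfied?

Inclusion-exclusion on the 2 forbidden self-matches:
Σ_{j=0}^{2} (-1)^j C(2,j)(9-j)!
= C(2,0)·9! - C(2,1)·8! + C(2,2)·7!
= 362880 - 80640 + 5040
= 287280

287280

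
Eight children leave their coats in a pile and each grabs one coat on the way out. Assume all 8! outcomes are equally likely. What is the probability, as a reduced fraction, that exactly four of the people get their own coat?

1/64

Favorable outcomes: C(8,4)·!4 = 70·9 = 630.
Total outcomes: 8! = 40320.
Probability = 630/40320 = 1/64.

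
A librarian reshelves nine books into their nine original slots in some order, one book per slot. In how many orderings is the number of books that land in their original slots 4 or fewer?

361541

# with exactly i fixed is C(9,i)·!(9-i); sum over i=0..4:
  i=0: C(9,0)·!9 = 1·133496 = 133496
  i=1: C(9,1)·!8 = 9·14833 = 133497
  i=2: C(9,2)·!7 = 36·1854 = 66744
  i=3: C(9,3)·!6 = 84·265 = 22260
  i=4: C(9,4)·!5 = 126·44 = 5544
Total = 361541.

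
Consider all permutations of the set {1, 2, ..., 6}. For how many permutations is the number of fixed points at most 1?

Sum C(6,i)·!(6-i) for i = 0..1:
  i=0: C(6,0)·!6 = 1·265 = 265
  i=1: C(6,1)·!5 = 6·44 = 264
Total = 529.

529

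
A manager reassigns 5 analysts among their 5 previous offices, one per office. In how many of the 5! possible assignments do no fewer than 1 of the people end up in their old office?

76

Sum C(5,i)·!(5-i) for i = 1..5:
  i=1: C(5,1)·!4 = 5·9 = 45
  i=2: C(5,2)·!3 = 10·2 = 20
  i=3: C(5,3)·!2 = 10·1 = 10
  i=4: C(5,4)·!1 = 5·0 = 0
  i=5: C(5,5)·!0 = 1·1 = 1
Total = 76.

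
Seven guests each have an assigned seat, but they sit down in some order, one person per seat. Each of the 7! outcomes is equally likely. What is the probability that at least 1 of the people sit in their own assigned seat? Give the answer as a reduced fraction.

177/280

Favorable outcomes: Σ_{i≥1} C(7,i)·!(7-i) = 7·265 + 21·44 + 35·9 + 35·2 + 21·1 + 7·0 + 1·1 = 3186.
Total outcomes: 7! = 5040.
Probability = 3186/5040 = 177/280.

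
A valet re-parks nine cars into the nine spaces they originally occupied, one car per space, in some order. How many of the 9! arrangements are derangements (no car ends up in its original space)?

!9 is the nearest integer to 9!/e.
9! = 362880, and 362880/e ≈ 133496.09, so !9 = 133496.

133496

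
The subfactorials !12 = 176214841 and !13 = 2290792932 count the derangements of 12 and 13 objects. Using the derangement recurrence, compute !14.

32071101049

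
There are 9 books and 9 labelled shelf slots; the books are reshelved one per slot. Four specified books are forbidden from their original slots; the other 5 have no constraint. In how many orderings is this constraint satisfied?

Inclusion-exclusion on the 4 forbidden self-matches:
Σ_{j=0}^{4} (-1)^j C(4,j)(9-j)!
= C(4,0)·9! - C(4,1)·8! + C(4,2)·7! - C(4,3)·6! + C(4,4)·5!
= 362880 - 161280 + 30240 - 2880 + 120
= 229080

229080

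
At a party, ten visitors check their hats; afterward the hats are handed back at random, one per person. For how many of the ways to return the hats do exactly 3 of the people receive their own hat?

222480

Choose which 3 of the 10 are fixed: C(10,3) = 120.
The other 7 form a derangement: !7 = 1854.
Total: 120 × 1854 = 222480.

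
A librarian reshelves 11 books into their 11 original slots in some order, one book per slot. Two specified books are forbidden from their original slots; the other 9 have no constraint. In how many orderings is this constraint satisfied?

33022080

Let A_j be the event that the j-th constrained one is fixed. By inclusion-exclusion over the 2 events:
Σ_{j=0}^{2} (-1)^j C(2,j)(11-j)!
= C(2,0)·11! - C(2,1)·10! + C(2,2)·9!
= 39916800 - 7257600 + 362880
= 33022080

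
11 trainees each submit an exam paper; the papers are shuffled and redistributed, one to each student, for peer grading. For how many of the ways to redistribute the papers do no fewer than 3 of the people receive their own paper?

# with exactly i fixed is C(11,i)·!(11-i); sum over i=3..11:
  i=3: C(11,3)·!8 = 165·14833 = 2447445
  i=4: C(11,4)·!7 = 330·1854 = 611820
  i=5: C(11,5)·!6 = 462·265 = 122430
  i=6: C(11,6)·!5 = 462·44 = 20328
  i=7: C(11,7)·!4 = 330·9 = 2970
  i=8: C(11,8)·!3 = 165·2 = 330
  i=9: C(11,9)·!2 = 55·1 = 55
  i=10: C(11,10)·!1 = 11·0 = 0
  i=11: C(11,11)·!0 = 1·1 = 1
Total = 3205379.

3205379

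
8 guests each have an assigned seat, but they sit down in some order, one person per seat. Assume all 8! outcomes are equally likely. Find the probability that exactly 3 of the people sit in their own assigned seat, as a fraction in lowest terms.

Favorable outcomes: C(8,3)·!5 = 56·44 = 2464.
Total outcomes: 8! = 40320.
Probability = 2464/40320 = 11/180.

11/180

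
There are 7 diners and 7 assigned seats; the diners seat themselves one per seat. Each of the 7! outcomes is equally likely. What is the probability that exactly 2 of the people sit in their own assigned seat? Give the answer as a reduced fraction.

11/60

Favorable outcomes: C(7,2)·!5 = 21·44 = 924.
Total outcomes: 7! = 5040.
Probability = 924/5040 = 11/60.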